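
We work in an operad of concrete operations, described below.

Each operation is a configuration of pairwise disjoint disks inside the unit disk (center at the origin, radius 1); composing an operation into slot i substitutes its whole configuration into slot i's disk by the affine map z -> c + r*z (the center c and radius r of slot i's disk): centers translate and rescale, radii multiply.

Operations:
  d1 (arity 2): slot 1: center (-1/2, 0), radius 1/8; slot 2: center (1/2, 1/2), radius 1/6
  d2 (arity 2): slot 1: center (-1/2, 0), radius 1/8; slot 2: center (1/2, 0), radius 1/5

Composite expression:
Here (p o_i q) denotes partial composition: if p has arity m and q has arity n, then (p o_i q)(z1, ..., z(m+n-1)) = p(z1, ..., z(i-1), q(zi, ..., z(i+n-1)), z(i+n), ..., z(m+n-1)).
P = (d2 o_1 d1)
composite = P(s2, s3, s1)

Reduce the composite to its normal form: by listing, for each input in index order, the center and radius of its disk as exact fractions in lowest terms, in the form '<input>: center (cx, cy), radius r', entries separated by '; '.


s1: center (1/2, 0), radius 1/5; s2: center (-9/16, 0), radius 1/64; s3: center (-7/16, 1/16), radius 1/48

Below d2, radii multiply path by path; the s-disk centers shift.
s2: after 2 affine steps, its disk has center (-9/16, 0), radius 1/64
s3: after 2 affine steps, its disk has center (-7/16, 1/16), radius 1/48
s1: after 1 affine step, its disk has center (1/2, 0), radius 1/5


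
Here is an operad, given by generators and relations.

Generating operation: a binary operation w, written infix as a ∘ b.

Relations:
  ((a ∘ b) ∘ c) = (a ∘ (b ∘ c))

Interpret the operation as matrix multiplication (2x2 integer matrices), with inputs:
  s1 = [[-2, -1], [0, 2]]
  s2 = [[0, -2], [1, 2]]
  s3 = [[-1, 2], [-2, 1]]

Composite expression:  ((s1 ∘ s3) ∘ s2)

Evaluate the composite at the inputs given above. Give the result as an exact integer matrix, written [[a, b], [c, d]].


[[-5, -18], [2, 12]]

(s1 ∘ s3) = [[4, -5], [-4, 2]]
((s1 ∘ s3) ∘ s2) = [[-5, -18], [2, 12]]


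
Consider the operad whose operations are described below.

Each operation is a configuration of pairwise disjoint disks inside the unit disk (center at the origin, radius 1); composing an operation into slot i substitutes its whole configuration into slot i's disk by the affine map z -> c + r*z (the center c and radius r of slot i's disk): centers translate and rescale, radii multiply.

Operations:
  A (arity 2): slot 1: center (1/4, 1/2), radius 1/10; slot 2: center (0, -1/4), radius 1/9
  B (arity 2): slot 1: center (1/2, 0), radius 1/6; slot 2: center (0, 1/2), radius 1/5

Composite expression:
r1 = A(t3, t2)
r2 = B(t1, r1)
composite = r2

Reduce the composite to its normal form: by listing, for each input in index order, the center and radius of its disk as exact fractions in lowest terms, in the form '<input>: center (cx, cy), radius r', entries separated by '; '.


t1: center (1/2, 0), radius 1/6; t2: center (0, 9/20), radius 1/45; t3: center (1/20, 3/5), radius 1/50

Only the slot chain above each t matters under B; compose those maps.
input t1: applying the 1 nested substitution gives center (1/2, 0), radius 1/6
input t3: applying the 2 nested substitutions gives center (1/20, 3/5), radius 1/50
input t2: applying the 2 nested substitutions gives center (0, 9/20), radius 1/45


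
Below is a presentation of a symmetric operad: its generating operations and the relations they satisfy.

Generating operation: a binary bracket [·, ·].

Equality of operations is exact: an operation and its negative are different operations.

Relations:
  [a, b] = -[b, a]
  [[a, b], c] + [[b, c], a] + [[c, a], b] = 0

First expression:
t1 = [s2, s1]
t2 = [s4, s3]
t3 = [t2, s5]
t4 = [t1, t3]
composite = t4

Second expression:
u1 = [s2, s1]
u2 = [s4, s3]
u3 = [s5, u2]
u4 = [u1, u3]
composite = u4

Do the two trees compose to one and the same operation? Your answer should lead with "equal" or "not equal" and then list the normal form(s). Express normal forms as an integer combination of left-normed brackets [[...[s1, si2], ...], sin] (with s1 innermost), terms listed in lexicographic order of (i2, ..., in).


not equal — first [[[[s1, s2], s3], s4], s5] - [[[[s1, s2], s4], s3], s5] - [[[[s1, s2], s5], s3], s4] + [[[[s1, s2], s5], s4], s3], second -[[[[s1, s2], s3], s4], s5] + [[[[s1, s2], s4], s3], s5] + [[[[s1, s2], s5], s3], s4] - [[[[s1, s2], s5], s4], s3]

The first expression reduces to [[[[s1, s2], s3], s4], s5] - [[[[s1, s2], s4], s3], s5] - [[[[s1, s2], s5], s3], s4] + [[[[s1, s2], s5], s4], s3]
The second expression reduces to -[[[[s1, s2], s3], s4], s5] + [[[[s1, s2], s4], s3], s5] + [[[[s1, s2], s5], s3], s4] - [[[[s1, s2], s5], s4], s3]
The forms do not match — not equal.


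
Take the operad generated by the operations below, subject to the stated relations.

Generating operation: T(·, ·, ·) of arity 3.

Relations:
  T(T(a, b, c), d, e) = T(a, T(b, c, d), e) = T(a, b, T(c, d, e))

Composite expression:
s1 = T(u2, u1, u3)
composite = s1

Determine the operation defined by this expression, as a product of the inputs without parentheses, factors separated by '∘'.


u2 ∘ u1 ∘ u3

Key point: T is associative — brackets drop, the u-order remains.
T(u2, u1, u3) reduces to u2 ∘ u1 ∘ u3


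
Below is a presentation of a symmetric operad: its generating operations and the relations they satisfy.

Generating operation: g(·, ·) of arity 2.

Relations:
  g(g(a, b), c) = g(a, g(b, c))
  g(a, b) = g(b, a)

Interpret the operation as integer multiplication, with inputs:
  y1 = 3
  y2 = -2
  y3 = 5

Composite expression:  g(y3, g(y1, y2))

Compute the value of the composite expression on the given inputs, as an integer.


g(y1, y2) = -6
g(y3, g(y1, y2)) = -30

-30


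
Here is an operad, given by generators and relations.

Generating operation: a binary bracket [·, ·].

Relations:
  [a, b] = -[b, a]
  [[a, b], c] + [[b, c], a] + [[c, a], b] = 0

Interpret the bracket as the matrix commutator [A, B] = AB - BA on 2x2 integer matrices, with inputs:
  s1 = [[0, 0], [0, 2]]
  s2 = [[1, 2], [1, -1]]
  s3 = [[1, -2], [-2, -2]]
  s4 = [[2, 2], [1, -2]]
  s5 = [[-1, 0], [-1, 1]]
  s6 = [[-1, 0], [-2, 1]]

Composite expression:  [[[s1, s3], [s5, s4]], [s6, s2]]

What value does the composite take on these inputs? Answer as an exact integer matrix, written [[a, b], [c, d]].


[[-32, 320], [-224, 32]]

[s1, s3] = [[0, 4], [-4, 0]]
[s5, s4] = [[2, -4], [-2, -2]]
[[s1, s3], [s5, s4]] = [[-24, -16], [-16, 24]]
[s6, s2] = [[4, -4], [-2, -4]]
[[[s1, s3], [s5, s4]], [s6, s2]] = [[-32, 320], [-224, 32]]


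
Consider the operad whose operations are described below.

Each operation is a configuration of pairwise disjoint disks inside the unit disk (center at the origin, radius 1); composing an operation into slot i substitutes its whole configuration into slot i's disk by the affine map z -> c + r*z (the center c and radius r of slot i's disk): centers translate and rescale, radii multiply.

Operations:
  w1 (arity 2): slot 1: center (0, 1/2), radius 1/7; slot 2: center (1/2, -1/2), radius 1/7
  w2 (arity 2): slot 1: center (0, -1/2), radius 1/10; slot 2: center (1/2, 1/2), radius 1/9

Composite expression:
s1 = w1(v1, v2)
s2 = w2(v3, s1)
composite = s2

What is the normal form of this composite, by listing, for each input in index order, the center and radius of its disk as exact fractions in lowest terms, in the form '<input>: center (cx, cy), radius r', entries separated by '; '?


v1: center (1/2, 5/9), radius 1/63; v2: center (5/9, 4/9), radius 1/63; v3: center (0, -1/2), radius 1/10

Below w2, radii multiply path by path; the v-disk centers shift.
for v3, the 1-step affine chain lands on center (0, -1/2), radius 1/10
for v1, the 2-step affine chain lands on center (1/2, 5/9), radius 1/63
for v2, the 2-step affine chain lands on center (5/9, 4/9), radius 1/63


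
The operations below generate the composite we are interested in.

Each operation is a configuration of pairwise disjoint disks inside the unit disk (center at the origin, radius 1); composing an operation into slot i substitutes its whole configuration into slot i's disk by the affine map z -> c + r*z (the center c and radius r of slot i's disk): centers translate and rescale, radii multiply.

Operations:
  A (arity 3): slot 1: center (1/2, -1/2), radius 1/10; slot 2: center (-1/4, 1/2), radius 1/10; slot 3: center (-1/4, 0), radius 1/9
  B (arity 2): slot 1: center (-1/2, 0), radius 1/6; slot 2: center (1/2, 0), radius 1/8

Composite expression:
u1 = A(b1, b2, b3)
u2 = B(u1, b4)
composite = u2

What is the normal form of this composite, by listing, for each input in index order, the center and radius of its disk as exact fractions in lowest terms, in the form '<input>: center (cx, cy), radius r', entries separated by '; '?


b1: center (-5/12, -1/12), radius 1/60; b2: center (-13/24, 1/12), radius 1/60; b3: center (-13/24, 0), radius 1/54; b4: center (1/2, 0), radius 1/8


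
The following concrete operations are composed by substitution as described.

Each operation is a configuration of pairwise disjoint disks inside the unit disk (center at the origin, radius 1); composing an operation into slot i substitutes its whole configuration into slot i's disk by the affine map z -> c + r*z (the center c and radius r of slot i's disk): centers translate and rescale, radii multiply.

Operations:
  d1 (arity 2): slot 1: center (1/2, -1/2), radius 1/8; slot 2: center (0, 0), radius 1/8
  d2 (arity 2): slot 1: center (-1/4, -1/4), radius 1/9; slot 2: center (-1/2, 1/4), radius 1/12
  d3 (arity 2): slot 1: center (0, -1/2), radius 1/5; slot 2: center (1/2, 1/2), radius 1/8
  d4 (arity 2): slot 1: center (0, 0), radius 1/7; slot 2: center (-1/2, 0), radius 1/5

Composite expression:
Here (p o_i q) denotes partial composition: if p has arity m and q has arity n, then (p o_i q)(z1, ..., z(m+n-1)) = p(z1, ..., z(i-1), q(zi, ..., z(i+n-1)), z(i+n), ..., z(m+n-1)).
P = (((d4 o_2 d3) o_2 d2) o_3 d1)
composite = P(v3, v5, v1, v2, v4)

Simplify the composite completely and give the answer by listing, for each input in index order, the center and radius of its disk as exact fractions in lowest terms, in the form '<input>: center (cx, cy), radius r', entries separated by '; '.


v1: center (-311/600, -11/120), radius 1/2400; v2: center (-13/25, -9/100), radius 1/2400; v3: center (0, 0), radius 1/7; v4: center (-2/5, 1/10), radius 1/40; v5: center (-51/100, -11/100), radius 1/225

Follow each v-input down from d4: c' goes to c + r*c', radius to r*r'.
input v3: composing its 1 substitution step yields center (0, 0), radius 1/7
input v5: composing its 3 substitution steps yields center (-51/100, -11/100), radius 1/225
input v1: composing its 4 substitution steps yields center (-311/600, -11/120), radius 1/2400
input v2: composing its 4 substitution steps yields center (-13/25, -9/100), radius 1/2400
input v4: composing its 2 substitution steps yields center (-2/5, 1/10), radius 1/40


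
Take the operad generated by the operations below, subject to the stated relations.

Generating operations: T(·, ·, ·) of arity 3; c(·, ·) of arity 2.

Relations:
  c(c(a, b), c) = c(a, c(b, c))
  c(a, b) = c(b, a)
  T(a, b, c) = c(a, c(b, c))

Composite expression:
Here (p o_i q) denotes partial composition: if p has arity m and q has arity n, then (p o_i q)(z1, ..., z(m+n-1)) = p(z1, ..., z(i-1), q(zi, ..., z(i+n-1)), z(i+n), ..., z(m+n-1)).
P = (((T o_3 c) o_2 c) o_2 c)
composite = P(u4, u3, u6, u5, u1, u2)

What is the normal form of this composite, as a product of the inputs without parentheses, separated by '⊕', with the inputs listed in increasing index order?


u1 ⊕ u2 ⊕ u3 ⊕ u4 ⊕ u5 ⊕ u6

With T associative and commutative, the u-input set is all that matters.
c(u3, u6) linearizes to u3 ⊕ u6
c(c(u3, u6), u5) linearizes to u3 ⊕ u6 ⊕ u5
c(u1, u2) linearizes to u1 ⊕ u2
T(u4, c(c(u3, u6), u5), c(u1, u2)) linearizes to u4 ⊕ u3 ⊕ u6 ⊕ u5 ⊕ u1 ⊕ u2
rearranged into index order: u1 ⊕ u2 ⊕ u3 ⊕ u4 ⊕ u5 ⊕ u6


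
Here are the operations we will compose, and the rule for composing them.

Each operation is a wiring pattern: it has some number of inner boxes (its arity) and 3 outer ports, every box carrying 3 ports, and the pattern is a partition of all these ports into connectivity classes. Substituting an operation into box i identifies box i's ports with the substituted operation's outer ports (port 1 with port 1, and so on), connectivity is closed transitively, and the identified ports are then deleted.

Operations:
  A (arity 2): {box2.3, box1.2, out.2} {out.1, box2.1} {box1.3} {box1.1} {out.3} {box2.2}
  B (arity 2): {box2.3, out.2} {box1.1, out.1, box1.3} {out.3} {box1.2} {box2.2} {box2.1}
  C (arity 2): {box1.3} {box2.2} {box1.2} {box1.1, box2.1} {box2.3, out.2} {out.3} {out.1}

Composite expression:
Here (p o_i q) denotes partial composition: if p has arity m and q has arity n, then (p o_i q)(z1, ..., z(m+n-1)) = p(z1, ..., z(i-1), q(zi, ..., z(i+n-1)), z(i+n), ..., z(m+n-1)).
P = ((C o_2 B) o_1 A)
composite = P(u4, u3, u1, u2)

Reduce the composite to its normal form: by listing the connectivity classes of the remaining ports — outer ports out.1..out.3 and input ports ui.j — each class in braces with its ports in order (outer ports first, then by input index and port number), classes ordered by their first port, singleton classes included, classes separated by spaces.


Two ports join when wires chain via C-identified ports.
A over (u4, u3) gives {out.1, u3.1} {out.2, u3.3, u4.2} {out.3} {u3.2} {u4.1} {u4.3}, out.j being that stage's outer ports
B over (u1, u2) gives {out.1, u1.1, u1.3} {out.2, u2.3} {out.3} {u1.2} {u2.1} {u2.2}, out.j being that stage's outer ports
C over (u4, u3, u1, u2) gives {out.1} {out.2} {out.3} {u1.1, u1.3, u3.1} {u1.2} {u2.1} {u2.2} {u2.3} {u3.2} {u3.3, u4.2} {u4.1} {u4.3}, out.j being that stage's outer ports

{out.1} {out.2} {out.3} {u1.1, u1.3, u3.1} {u1.2} {u2.1} {u2.2} {u2.3} {u3.2} {u3.3, u4.2} {u4.1} {u4.3}


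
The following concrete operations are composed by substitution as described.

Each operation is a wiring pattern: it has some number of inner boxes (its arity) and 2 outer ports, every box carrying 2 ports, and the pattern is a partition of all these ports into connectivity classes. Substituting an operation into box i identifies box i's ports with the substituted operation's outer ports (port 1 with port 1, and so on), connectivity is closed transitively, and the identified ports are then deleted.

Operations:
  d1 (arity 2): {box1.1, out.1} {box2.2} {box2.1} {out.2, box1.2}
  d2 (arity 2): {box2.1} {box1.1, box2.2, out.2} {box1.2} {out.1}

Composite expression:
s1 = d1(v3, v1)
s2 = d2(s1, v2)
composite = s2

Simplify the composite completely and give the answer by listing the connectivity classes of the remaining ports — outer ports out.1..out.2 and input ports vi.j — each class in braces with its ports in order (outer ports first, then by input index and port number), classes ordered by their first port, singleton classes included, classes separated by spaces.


{out.1} {out.2, v2.2, v3.1} {v1.1} {v1.2} {v2.1} {v3.2}

After gluing at d2, chains via deleted ports link the v-ports.
stage d1: inputs (v3, v1), connectivity {out.1, v3.1} {out.2, v3.2} {v1.1} {v1.2}, out.j its boundary
stage d2: inputs (v3, v1, v2), connectivity {out.1} {out.2, v2.2, v3.1} {v1.1} {v1.2} {v2.1} {v3.2}, out.j its boundary


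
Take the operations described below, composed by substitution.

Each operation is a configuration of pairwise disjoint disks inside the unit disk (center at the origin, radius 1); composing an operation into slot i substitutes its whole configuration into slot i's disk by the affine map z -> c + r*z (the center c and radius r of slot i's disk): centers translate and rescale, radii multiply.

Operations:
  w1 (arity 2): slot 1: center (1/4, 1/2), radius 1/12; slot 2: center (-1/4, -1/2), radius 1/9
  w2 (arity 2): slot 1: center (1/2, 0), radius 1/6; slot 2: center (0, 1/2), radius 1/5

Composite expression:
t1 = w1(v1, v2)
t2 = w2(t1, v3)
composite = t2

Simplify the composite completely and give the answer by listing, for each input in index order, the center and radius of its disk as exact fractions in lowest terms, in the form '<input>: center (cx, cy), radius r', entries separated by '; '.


v1: center (13/24, 1/12), radius 1/72; v2: center (11/24, -1/12), radius 1/54; v3: center (0, 1/2), radius 1/5

Affine substitution under w2: radii multiply and v-centers shift.
v1 passes through 2 substitutions, ending at center (13/24, 1/12), radius 1/72
v2 passes through 2 substitutions, ending at center (11/24, -1/12), radius 1/54
v3 passes through 1 substitution, ending at center (0, 1/2), radius 1/5


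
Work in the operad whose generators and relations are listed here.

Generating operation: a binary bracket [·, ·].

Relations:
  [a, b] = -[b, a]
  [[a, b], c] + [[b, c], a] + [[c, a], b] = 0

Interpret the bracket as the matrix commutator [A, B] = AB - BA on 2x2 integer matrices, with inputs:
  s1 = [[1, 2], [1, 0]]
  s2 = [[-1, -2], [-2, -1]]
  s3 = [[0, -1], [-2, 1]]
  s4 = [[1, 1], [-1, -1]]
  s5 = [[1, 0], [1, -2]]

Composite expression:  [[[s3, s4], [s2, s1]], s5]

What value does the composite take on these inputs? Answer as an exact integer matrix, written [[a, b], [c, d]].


[[8, -24], [-40, -8]]

[s3, s4] = [[3, 1], [-5, -3]]
[s2, s1] = [[2, 2], [-2, -2]]
[[s3, s4], [s2, s1]] = [[8, 8], [-8, -8]]
[[[s3, s4], [s2, s1]], s5] = [[8, -24], [-40, -8]]


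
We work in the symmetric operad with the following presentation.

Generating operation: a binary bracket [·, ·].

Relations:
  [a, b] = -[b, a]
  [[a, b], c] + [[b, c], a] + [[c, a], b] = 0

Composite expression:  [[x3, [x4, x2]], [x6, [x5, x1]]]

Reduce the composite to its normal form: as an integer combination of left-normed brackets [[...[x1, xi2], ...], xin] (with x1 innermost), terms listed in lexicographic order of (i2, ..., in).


-[[[[[x1, x5], x6], x2], x4], x3] + [[[[[x1, x5], x6], x3], x2], x4] - [[[[[x1, x5], x6], x3], x4], x2] + [[[[[x1, x5], x6], x4], x2], x3]

Left-normed coefficients sit on the x1-initial expansion words.
Composite bracket: [[x3, [x4, x2]], [x6, [x5, x1]]]
The bracket unfolds into 32 signed words via [a, b] = ab - ba (2^5 = 32).
Only words starting with x1 matter:
  x1x5x6x2x4x3 appears with sign -1, giving the term -[[[[[x1, x5], x6], x2], x4], x3]
  x1x5x6x3x2x4 appears with sign +1, giving the term +[[[[[x1, x5], x6], x3], x2], x4]
  x1x5x6x3x4x2 appears with sign -1, giving the term -[[[[[x1, x5], x6], x3], x4], x2]
  x1x5x6x4x2x3 appears with sign +1, giving the term +[[[[[x1, x5], x6], x4], x2], x3]


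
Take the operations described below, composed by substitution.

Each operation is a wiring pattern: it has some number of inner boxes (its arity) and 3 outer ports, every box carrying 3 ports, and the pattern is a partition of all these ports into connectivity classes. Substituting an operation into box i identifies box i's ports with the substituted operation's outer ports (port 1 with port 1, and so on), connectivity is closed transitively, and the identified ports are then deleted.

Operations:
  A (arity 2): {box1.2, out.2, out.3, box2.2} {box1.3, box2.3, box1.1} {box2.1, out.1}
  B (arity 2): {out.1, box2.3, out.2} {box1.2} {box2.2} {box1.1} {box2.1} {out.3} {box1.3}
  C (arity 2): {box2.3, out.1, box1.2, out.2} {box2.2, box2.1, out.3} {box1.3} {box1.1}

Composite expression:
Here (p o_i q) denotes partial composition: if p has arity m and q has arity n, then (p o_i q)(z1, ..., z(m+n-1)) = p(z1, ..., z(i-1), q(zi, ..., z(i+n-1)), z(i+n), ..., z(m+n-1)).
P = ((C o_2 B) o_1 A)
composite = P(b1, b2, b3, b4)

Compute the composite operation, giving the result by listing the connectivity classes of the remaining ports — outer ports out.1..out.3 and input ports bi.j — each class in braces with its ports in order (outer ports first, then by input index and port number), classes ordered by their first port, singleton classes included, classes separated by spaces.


Connectivity passes through glued C-boundaries; trace each wire chain.
after A, the pattern on (b1, b2) reads {out.1, b2.1} {out.2, out.3, b1.2, b2.2} {b1.1, b1.3, b2.3} (out.j = its outer ports)
after B, the pattern on (b3, b4) reads {out.1, out.2, b4.3} {out.3} {b3.1} {b3.2} {b3.3} {b4.1} {b4.2} (out.j = its outer ports)
after C, the pattern on (b1, b2, b3, b4) reads {out.1, out.2, b1.2, b2.2} {out.3, b4.3} {b1.1, b1.3, b2.3} {b2.1} {b3.1} {b3.2} {b3.3} {b4.1} {b4.2} (out.j = its outer ports)

{out.1, out.2, b1.2, b2.2} {out.3, b4.3} {b1.1, b1.3, b2.3} {b2.1} {b3.1} {b3.2} {b3.3} {b4.1} {b4.2}


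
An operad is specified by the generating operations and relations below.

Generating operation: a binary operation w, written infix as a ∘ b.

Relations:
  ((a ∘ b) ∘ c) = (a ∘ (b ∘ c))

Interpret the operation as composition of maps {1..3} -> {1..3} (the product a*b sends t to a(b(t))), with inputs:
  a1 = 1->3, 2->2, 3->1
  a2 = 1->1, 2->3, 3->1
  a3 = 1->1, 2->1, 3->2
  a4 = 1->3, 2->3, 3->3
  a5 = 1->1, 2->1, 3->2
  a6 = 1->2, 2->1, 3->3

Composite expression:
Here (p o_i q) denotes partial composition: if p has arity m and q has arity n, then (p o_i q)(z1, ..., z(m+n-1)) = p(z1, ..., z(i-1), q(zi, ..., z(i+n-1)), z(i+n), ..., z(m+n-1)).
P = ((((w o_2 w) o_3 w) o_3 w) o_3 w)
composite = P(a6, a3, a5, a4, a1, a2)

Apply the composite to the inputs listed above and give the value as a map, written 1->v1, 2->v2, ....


1->2, 2->2, 3->2

(a5 ∘ a4) = 1->2, 2->2, 3->2
((a5 ∘ a4) ∘ a1) = 1->2, 2->2, 3->2
(((a5 ∘ a4) ∘ a1) ∘ a2) = 1->2, 2->2, 3->2
(a3 ∘ (((a5 ∘ a4) ∘ a1) ∘ a2)) = 1->1, 2->1, 3->1
(a6 ∘ (a3 ∘ (((a5 ∘ a4) ∘ a1) ∘ a2))) = 1->2, 2->2, 3->2


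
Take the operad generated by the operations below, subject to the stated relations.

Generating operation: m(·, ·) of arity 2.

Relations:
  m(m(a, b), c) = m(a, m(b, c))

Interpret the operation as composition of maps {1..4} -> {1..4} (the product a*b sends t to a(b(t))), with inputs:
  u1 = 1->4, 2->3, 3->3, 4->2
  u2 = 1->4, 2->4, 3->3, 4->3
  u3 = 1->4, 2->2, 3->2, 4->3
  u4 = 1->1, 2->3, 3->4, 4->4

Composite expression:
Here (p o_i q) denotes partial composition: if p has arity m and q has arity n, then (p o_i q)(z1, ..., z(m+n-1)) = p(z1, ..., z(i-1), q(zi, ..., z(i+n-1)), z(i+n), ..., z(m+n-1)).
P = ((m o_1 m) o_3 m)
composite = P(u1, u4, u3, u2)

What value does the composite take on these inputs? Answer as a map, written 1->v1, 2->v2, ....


1->2, 2->2, 3->3, 4->3


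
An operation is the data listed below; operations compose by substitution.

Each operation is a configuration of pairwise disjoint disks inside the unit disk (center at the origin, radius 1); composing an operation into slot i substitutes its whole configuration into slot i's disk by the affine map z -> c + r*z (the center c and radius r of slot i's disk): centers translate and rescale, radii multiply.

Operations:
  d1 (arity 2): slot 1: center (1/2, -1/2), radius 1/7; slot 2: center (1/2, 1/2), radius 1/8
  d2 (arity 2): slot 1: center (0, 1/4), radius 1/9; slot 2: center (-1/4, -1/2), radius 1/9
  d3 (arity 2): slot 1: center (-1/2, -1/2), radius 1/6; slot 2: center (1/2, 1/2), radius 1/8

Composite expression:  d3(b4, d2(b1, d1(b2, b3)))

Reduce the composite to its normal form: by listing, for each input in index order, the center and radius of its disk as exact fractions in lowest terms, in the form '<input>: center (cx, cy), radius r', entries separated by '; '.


b1: center (1/2, 17/32), radius 1/72; b2: center (137/288, 31/72), radius 1/504; b3: center (137/288, 4/9), radius 1/576; b4: center (-1/2, -1/2), radius 1/6

Nesting under d3 composes maps z -> c + r*z down each b-path.
b4 passes through 1 substitution, ending at center (-1/2, -1/2), radius 1/6
b1 passes through 2 substitutions, ending at center (1/2, 17/32), radius 1/72
b2 passes through 3 substitutions, ending at center (137/288, 31/72), radius 1/504
b3 passes through 3 substitutions, ending at center (137/288, 4/9), radius 1/576


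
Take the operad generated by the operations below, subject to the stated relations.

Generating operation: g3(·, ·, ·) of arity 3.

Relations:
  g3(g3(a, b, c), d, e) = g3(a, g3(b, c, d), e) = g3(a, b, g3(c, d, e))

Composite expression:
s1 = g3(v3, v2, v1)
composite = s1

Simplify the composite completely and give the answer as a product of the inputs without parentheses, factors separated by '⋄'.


v3 ⋄ v2 ⋄ v1


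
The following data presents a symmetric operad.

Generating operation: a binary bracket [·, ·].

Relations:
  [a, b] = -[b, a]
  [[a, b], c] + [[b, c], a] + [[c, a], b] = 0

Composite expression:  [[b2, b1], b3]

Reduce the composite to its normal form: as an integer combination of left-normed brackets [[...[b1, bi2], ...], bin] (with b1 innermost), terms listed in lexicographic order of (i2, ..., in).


-[[b1, b2], b3]

In the tensor algebra, words opening b1 carry the b1-anchored form.
Composite bracket: [[b2, b1], b3]
The bracket unfolds into 4 signed words via [a, b] = ab - ba (2^2 = 4).
Collect the words opening with b1:
  b1b2b3 (sign -1) contributes -[[b1, b2], b3]


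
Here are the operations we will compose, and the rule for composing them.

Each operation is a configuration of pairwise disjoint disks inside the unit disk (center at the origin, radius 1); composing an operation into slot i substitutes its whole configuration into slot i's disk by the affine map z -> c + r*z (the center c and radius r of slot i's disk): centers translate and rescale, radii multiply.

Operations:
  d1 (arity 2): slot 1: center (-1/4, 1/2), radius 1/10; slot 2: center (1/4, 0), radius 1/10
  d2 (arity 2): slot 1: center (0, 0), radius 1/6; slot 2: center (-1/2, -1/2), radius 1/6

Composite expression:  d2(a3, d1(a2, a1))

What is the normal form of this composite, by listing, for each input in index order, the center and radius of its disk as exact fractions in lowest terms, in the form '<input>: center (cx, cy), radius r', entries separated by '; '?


Nesting under d2 composes maps z -> c + r*z down each a-path.
input a3: applying the 1 nested substitution gives center (0, 0), radius 1/6
input a2: applying the 2 nested substitutions gives center (-13/24, -5/12), radius 1/60
input a1: applying the 2 nested substitutions gives center (-11/24, -1/2), radius 1/60

a1: center (-11/24, -1/2), radius 1/60; a2: center (-13/24, -5/12), radius 1/60; a3: center (0, 0), radius 1/6


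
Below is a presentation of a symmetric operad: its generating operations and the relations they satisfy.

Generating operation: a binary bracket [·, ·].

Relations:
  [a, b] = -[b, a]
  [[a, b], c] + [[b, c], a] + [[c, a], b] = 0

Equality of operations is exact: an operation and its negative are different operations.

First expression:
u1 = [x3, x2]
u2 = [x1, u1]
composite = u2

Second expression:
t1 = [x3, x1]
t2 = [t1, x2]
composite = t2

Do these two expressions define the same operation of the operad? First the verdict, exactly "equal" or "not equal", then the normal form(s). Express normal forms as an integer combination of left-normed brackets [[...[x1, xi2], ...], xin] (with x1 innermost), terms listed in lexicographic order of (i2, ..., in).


The first expression, normalized: -[[x1, x2], x3] + [[x1, x3], x2]
The second expression, normalized: -[[x1, x3], x2]
Distinct normal forms: not equal.

not equal; first: -[[x1, x2], x3] + [[x1, x3], x2]; second: -[[x1, x3], x2]


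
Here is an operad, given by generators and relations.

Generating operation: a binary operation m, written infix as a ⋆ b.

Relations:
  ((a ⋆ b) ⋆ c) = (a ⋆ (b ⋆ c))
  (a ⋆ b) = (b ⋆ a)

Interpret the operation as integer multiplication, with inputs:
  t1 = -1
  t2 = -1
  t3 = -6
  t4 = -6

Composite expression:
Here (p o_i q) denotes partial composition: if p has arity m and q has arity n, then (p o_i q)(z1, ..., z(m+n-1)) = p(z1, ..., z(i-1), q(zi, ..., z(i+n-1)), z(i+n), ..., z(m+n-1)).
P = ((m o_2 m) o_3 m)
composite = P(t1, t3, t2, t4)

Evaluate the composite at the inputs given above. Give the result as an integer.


(t2 ⋆ t4) = 6
(t3 ⋆ (t2 ⋆ t4)) = -36
(t1 ⋆ (t3 ⋆ (t2 ⋆ t4))) = 36

36


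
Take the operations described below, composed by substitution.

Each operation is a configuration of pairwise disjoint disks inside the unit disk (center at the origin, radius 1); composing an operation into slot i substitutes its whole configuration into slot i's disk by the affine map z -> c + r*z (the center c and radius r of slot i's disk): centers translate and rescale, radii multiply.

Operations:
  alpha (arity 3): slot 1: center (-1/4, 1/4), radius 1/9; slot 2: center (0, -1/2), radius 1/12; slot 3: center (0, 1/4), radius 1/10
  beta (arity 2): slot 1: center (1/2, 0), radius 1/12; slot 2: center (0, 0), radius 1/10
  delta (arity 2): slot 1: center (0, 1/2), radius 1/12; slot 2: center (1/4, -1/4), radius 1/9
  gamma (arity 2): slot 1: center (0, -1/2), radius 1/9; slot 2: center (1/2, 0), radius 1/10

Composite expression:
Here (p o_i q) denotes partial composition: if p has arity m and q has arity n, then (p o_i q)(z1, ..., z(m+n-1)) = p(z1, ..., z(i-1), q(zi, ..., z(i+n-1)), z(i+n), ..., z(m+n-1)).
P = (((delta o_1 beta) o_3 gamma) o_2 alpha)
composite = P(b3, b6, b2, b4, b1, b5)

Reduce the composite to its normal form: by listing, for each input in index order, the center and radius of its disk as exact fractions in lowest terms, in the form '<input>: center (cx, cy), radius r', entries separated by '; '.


Affine substitution under delta: radii multiply and b-centers shift.
for b3, the 2-step affine chain lands on center (1/24, 1/2), radius 1/144
for b6, the 3-step affine chain lands on center (-1/480, 241/480), radius 1/1080
for b2, the 3-step affine chain lands on center (0, 119/240), radius 1/1440
for b4, the 3-step affine chain lands on center (0, 241/480), radius 1/1200
for b1, the 2-step affine chain lands on center (1/4, -11/36), radius 1/81
for b5, the 2-step affine chain lands on center (11/36, -1/4), radius 1/90

b1: center (1/4, -11/36), radius 1/81; b2: center (0, 119/240), radius 1/1440; b3: center (1/24, 1/2), radius 1/144; b4: center (0, 241/480), radius 1/1200; b5: center (11/36, -1/4), radius 1/90; b6: center (-1/480, 241/480), radius 1/1080


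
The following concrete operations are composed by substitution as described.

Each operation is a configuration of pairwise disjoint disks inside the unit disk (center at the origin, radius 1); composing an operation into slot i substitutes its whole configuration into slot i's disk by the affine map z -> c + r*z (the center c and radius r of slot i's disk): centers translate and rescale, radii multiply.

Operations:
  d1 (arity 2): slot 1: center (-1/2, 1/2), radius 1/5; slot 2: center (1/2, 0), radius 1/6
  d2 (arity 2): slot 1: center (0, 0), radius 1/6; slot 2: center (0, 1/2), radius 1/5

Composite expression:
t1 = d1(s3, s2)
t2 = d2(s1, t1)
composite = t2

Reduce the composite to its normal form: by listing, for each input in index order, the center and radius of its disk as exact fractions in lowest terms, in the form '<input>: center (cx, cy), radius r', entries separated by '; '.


Nesting under d2 composes maps z -> c + r*z down each s-path.
s1: after 1 affine step, its disk has center (0, 0), radius 1/6
s3: after 2 affine steps, its disk has center (-1/10, 3/5), radius 1/25
s2: after 2 affine steps, its disk has center (1/10, 1/2), radius 1/30

s1: center (0, 0), radius 1/6; s2: center (1/10, 1/2), radius 1/30; s3: center (-1/10, 3/5), radius 1/25


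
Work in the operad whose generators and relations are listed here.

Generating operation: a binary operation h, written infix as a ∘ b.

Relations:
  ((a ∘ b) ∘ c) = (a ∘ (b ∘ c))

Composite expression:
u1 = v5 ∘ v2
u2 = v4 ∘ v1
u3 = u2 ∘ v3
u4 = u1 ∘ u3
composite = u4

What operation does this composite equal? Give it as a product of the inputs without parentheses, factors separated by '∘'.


Every regrouping of h is equal, so read the v-inputs in written order.
(v5 ∘ v2) linearizes to v5 ∘ v2
(v4 ∘ v1) linearizes to v4 ∘ v1
((v4 ∘ v1) ∘ v3) linearizes to v4 ∘ v1 ∘ v3
((v5 ∘ v2) ∘ ((v4 ∘ v1) ∘ v3)) linearizes to v5 ∘ v2 ∘ v4 ∘ v1 ∘ v3

v5 ∘ v2 ∘ v4 ∘ v1 ∘ v3


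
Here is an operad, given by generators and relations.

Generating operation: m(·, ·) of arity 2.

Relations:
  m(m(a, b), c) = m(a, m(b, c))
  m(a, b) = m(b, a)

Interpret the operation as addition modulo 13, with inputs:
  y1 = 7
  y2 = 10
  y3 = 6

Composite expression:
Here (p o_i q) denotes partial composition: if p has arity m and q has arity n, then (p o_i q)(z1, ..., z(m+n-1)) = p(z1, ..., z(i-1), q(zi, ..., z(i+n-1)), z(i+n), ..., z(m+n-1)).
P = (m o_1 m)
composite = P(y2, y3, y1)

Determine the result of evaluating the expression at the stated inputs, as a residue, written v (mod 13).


10 (mod 13)

m(y2, y3) = 3
m(m(y2, y3), y1) = 10


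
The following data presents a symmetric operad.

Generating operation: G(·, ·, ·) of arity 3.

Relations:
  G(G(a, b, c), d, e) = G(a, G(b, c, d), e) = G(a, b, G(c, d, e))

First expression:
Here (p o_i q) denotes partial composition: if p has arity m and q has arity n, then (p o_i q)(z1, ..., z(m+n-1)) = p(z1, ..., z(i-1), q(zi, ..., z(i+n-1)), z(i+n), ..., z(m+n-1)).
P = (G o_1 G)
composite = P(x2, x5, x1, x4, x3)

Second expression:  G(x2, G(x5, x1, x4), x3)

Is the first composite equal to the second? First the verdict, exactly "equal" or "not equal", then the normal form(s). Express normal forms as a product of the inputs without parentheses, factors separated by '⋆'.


equal; both compose to x2 ⋆ x5 ⋆ x1 ⋆ x4 ⋆ x3

Normal form of the first expression: x2 ⋆ x5 ⋆ x1 ⋆ x4 ⋆ x3
Normal form of the second expression: x2 ⋆ x5 ⋆ x1 ⋆ x4 ⋆ x3
The normal forms match — equal.


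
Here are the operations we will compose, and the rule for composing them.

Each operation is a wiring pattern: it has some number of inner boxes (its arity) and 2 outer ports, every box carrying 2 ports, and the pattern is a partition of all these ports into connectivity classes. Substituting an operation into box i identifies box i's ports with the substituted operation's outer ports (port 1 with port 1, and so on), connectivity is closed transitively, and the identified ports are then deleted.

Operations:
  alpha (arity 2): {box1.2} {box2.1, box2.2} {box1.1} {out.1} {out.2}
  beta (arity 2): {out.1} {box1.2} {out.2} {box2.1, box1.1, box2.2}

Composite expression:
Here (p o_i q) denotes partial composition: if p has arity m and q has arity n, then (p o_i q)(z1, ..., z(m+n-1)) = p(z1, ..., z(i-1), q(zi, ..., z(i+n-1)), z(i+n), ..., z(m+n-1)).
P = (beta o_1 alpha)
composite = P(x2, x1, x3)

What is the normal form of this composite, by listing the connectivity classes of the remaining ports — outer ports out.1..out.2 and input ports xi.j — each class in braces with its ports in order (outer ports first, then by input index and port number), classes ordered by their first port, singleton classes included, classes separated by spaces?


{out.1} {out.2} {x1.1, x1.2} {x2.1} {x2.2} {x3.1, x3.2}

Treat the ports identified at beta as solder joints: merge, then drop.
composing alpha on (x2, x1), with out.j its own outer ports: {out.1} {out.2} {x1.1, x1.2} {x2.1} {x2.2}
composing beta on (x2, x1, x3), with out.j its own outer ports: {out.1} {out.2} {x1.1, x1.2} {x2.1} {x2.2} {x3.1, x3.2}


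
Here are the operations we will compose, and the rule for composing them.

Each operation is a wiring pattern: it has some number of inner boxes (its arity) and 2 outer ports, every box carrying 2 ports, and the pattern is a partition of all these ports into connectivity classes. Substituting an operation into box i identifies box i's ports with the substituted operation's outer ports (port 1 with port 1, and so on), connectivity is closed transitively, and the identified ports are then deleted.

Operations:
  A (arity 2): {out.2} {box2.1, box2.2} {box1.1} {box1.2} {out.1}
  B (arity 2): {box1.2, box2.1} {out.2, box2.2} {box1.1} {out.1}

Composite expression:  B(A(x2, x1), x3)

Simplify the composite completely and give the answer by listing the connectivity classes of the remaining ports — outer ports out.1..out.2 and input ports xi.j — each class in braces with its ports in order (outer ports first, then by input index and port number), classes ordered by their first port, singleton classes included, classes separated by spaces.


Substituting into B glues patterns; closure does the rest.
composing A on (x2, x1), with out.j its own outer ports: {out.1} {out.2} {x1.1, x1.2} {x2.1} {x2.2}
composing B on (x2, x1, x3), with out.j its own outer ports: {out.1} {out.2, x3.2} {x1.1, x1.2} {x2.1} {x2.2} {x3.1}

{out.1} {out.2, x3.2} {x1.1, x1.2} {x2.1} {x2.2} {x3.1}


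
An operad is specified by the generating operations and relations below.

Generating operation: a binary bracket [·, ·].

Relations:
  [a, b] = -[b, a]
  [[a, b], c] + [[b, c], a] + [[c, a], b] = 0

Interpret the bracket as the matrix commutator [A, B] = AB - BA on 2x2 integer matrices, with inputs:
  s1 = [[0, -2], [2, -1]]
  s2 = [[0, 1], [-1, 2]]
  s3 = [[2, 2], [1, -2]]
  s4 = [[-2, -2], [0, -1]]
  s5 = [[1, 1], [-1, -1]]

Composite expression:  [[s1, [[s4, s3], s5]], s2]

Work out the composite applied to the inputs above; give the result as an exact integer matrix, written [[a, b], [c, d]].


[[70, -16], [124, -70]]

[s4, s3] = [[-2, 6], [1, 2]]
[[s4, s3], s5] = [[-7, -16], [-2, 7]]
[s1, [[s4, s3], s5]] = [[36, -44], [-26, -36]]
[[s1, [[s4, s3], s5]], s2] = [[70, -16], [124, -70]]


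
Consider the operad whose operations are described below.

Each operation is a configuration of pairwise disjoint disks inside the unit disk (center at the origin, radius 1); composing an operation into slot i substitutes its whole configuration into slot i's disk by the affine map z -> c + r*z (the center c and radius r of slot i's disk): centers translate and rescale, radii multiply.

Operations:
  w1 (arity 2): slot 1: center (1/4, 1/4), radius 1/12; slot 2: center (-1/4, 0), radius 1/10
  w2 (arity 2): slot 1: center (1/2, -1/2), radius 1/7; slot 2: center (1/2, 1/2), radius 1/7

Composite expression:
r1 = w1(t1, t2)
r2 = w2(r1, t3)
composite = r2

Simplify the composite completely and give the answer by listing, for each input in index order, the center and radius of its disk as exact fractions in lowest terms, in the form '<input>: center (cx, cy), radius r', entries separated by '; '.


t1: center (15/28, -13/28), radius 1/84; t2: center (13/28, -1/2), radius 1/70; t3: center (1/2, 1/2), radius 1/7


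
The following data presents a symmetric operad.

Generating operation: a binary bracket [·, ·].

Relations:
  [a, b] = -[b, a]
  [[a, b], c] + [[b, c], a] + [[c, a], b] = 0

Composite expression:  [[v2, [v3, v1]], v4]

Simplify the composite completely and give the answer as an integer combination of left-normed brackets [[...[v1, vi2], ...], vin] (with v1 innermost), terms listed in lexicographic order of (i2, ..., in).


[[[v1, v3], v2], v4]

Skip Jacobi rewriting: expand, keep v1-initial words, read off terms.
Composite bracket: [[v2, [v3, v1]], v4]
Applying ab - ba throughout gives 8 signed words (2^3 = 8).
Coefficients come from the v1-initial words:
  v1v3v2v4 (sign +1) contributes +[[[v1, v3], v2], v4]


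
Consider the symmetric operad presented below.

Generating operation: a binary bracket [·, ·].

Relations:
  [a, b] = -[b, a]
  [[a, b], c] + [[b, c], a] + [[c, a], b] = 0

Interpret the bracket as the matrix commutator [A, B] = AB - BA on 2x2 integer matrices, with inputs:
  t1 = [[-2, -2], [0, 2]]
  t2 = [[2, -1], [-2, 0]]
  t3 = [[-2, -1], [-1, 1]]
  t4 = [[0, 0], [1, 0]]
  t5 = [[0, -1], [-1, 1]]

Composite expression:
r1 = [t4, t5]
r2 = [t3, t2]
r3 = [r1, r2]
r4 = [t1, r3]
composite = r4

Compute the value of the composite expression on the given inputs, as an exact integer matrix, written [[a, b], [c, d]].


[[-28, -20], [56, 28]]

[t4, t5] = [[1, 0], [-1, -1]]
[t3, t2] = [[1, 5], [-8, -1]]
[[t4, t5], [t3, t2]] = [[5, 10], [14, -5]]
[t1, [[t4, t5], [t3, t2]]] = [[-28, -20], [56, 28]]


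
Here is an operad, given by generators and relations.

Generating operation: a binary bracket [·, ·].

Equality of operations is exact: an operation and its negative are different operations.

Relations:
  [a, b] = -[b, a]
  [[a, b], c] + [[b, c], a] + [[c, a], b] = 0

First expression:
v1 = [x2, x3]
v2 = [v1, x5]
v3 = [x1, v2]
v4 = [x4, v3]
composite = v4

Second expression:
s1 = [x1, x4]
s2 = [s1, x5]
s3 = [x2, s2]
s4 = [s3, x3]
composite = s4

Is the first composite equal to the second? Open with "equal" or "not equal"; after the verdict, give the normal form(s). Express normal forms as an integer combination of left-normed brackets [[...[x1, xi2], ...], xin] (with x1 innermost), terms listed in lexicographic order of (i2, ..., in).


not equal; first: -[[[[x1, x2], x3], x5], x4] + [[[[x1, x3], x2], x5], x4] + [[[[x1, x5], x2], x3], x4] - [[[[x1, x5], x3], x2], x4]; second: -[[[[x1, x4], x5], x2], x3]

Normal form of the first expression: -[[[[x1, x2], x3], x5], x4] + [[[[x1, x3], x2], x5], x4] + [[[[x1, x5], x2], x3], x4] - [[[[x1, x5], x3], x2], x4]
Normal form of the second expression: -[[[[x1, x4], x5], x2], x3]
Different reductions; not equal.
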